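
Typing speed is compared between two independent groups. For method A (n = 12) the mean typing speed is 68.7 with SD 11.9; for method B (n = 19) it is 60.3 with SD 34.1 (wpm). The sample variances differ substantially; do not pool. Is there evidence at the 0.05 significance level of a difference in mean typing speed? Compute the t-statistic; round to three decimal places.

0.983

Let group 1 = method A, group 2 = method B. H0: μ_1 = μ_2; H1: μ_1 ≠ μ_2 (Welch's two-sample t-test, two-sided).
t = (x̄_1 − x̄_2)/√(s_1²/n_1 + s_2²/n_2) = (68.7 − 60.3)/√(11.9²/12 + 34.1²/19) = 0.983
Welch–Satterthwaite df ≈ 24.14
Two-sided p-value ≈ 0.335
Since p ≈ 0.335 > α = 0.05, fail to reject H0; the data do not provide sufficient evidence against H0.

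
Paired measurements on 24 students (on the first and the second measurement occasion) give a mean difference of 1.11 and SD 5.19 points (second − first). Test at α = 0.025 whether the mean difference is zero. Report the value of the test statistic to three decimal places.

1.048

H0: μ_d = 0; H1: μ_d ≠ 0 (paired t-test on the differences, two-sided).
t = d̄/(s_d/√n) = 1.11/(5.19/√24) = 1.048
df = n − 1 = 23
Two-sided p-value ≈ 0.3056
Since p ≈ 0.3056 > α = 0.025, fail to reject H0; the data do not provide sufficient evidence against H0.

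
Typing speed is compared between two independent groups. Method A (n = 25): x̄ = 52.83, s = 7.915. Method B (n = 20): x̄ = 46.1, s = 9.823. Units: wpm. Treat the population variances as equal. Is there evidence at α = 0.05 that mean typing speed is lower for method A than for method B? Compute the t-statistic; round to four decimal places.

Let group 1 = method A, group 2 = method B. H0: μ_1 = μ_2; H1: μ_1 < μ_2 (two-sample pooled-variance t-test, left-tailed).
s_p² = [(25−1)·7.915² + (20−1)·9.823²]/(25+20−2) = 77.6016
t = (52.83 − 46.1)/√[77.6016·(1/25 + 1/20)] = 2.5466
df = n₁ + n₂ − 2 = 43
p-value = P(T ≤ 2.5466) ≈ 0.9927
Since p ≈ 0.9927 > α = 0.05, fail to reject H0; the data do not provide sufficient evidence against H0.

2.5466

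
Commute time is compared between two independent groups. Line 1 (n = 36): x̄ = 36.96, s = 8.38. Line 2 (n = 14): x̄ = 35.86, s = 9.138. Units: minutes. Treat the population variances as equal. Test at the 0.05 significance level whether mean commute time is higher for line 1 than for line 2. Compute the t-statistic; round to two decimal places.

Let group 1 = line 1, group 2 = line 2. H0: μ_1 = μ_2; H1: μ_1 > μ_2 (two-sample pooled-variance t-test, right-tailed).
s_p² = [(36−1)·8.38² + (14−1)·9.138²]/(36+14−2) = 73.8207
t = (36.96 − 35.86)/√[73.8207·(1/36 + 1/14)] = 0.41
df = n₁ + n₂ − 2 = 48
p-value = P(T ≥ 0.41) ≈ 0.343
Since p ≈ 0.343 > α = 0.05, fail to reject H0; the evidence is not statistically significant.

0.41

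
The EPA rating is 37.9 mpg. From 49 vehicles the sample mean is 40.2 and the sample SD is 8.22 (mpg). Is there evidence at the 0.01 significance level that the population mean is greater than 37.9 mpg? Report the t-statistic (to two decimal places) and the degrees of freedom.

t = 1.96, df = 48

H0: μ = 37.9; H1: μ > 37.9 (one-sample t-test, right-tailed).
t = (x̄ − μ₀)/(s/√n) = (40.2 − 37.9)/(8.22/√49) = 1.96
df = n − 1 = 48
p-value = P(T ≥ 1.96) ≈ 0.028
Since p ≈ 0.028 > α = 0.01, fail to reject H0; the evidence is not statistically significant.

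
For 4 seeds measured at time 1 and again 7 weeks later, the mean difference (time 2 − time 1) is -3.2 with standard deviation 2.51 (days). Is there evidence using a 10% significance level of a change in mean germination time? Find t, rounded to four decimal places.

-2.5498

H0: μ_d = 0; H1: μ_d ≠ 0 (paired t-test on the differences, two-sided).
t = d̄/(s_d/√n) = -3.2/(2.51/√4) = -2.5498
df = n − 1 = 3
Two-sided p-value ≈ 0.084
Since p ≈ 0.084 < α = 0.1, reject H0; the evidence is statistically significant.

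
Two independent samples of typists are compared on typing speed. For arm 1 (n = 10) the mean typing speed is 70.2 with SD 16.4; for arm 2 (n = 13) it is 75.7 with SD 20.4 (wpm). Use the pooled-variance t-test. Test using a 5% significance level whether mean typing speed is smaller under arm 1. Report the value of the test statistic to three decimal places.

Let group 1 = arm 1, group 2 = arm 2. H0: μ_1 = μ_2; H1: μ_1 < μ_2 (two-sample pooled-variance t-test, left-tailed).
s_p² = [(10−1)·16.4² + (13−1)·20.4²]/(10+13−2) = 353.074
t = (70.2 − 75.7)/√[353.074·(1/10 + 1/13)] = -0.696
df = n₁ + n₂ − 2 = 21
p-value = P(T ≤ -0.696) ≈ 0.2471
Since p ≈ 0.2471 > α = 0.05, fail to reject H0; the evidence is not statistically significant.

-0.696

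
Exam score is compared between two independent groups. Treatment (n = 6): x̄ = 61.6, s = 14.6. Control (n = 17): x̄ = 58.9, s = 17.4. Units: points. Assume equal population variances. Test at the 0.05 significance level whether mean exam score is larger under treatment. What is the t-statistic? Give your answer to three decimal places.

0.339

Let group 1 = treatment, group 2 = control. H0: μ_1 = μ_2; H1: μ_1 > μ_2 (two-sample pooled-variance t-test, right-tailed).
s_p² = [(6−1)·14.6² + (17−1)·17.4²]/(6+17−2) = 281.427
t = (61.6 − 58.9)/√[281.427·(1/6 + 1/17)] = 0.339
df = n₁ + n₂ − 2 = 21
p-value = P(T ≥ 0.339) ≈ 0.369
Since p ≈ 0.369 > α = 0.05, fail to reject H0; the evidence is not statistically significant.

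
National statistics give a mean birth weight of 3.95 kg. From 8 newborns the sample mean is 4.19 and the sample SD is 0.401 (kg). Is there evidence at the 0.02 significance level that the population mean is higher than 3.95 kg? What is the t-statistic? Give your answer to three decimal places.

H0: μ = 3.95; H1: μ > 3.95 (one-sample t-test, right-tailed).
t = (x̄ − μ₀)/(s/√n) = (4.19 − 3.95)/(0.401/√8) = 1.693
df = n − 1 = 7
p-value = P(T ≥ 1.693) ≈ 0.067
Since p ≈ 0.067 > α = 0.02, fail to reject H0; the evidence is not statistically significant.

1.693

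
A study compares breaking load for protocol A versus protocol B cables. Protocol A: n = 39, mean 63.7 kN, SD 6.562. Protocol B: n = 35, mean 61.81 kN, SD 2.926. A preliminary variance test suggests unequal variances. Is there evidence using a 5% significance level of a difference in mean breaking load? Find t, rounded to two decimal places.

1.63

Let group 1 = protocol A, group 2 = protocol B. H0: μ_1 = μ_2; H1: μ_1 ≠ μ_2 (Welch's two-sample t-test, two-sided).
t = (x̄_1 − x̄_2)/√(s_1²/n_1 + s_2²/n_2) = (63.7 − 61.81)/√(6.562²/39 + 2.926²/35) = 1.63
Welch–Satterthwaite df ≈ 53.75
Two-sided p-value ≈ 0.109
Since p ≈ 0.109 > α = 0.05, fail to reject H0; the evidence is not statistically significant.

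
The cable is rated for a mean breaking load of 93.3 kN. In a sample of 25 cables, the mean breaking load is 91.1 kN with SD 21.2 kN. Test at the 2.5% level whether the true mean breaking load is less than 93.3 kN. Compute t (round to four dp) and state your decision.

H0: μ = 93.3; H1: μ < 93.3 (one-sample t-test, left-tailed).
t = (x̄ − μ₀)/(s/√n) = (91.1 − 93.3)/(21.2/√25) = -0.5189
df = n − 1 = 24
p-value = P(T ≤ -0.5189) ≈ 0.3043
Since p ≈ 0.3043 > α = 0.025, fail to reject H0; the evidence is not statistically significant.

t = -0.5189; fail to reject H0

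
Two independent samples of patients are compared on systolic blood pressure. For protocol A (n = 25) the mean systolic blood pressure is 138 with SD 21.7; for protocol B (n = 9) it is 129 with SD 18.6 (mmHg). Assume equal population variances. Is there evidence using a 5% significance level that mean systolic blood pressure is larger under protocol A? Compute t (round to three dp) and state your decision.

Let group 1 = protocol A, group 2 = protocol B. H0: μ_1 = μ_2; H1: μ_1 > μ_2 (two-sample pooled-variance t-test, right-tailed).
s_p² = [(25−1)·21.7² + (9−1)·18.6²]/(25+9−2) = 439.658
t = (138 − 129)/√[439.658·(1/25 + 1/9)] = 1.104
df = n₁ + n₂ − 2 = 32
p-value = P(T ≥ 1.104) ≈ 0.1389
Since p ≈ 0.1389 > α = 0.05, fail to reject H0; the data do not provide sufficient evidence against H0.

t = 1.104; fail to reject H0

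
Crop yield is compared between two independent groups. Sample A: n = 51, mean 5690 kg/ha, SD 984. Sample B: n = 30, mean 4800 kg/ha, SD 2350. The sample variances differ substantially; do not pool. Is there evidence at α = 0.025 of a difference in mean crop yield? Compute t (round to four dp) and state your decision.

t = 1.9750; fail to reject H0

Let group 1 = sample A, group 2 = sample B. H0: μ_1 = μ_2; H1: μ_1 ≠ μ_2 (Welch's two-sample t-test, two-sided).
t = (x̄_1 − x̄_2)/√(s_1²/n_1 + s_2²/n_2) = (5690 − 4800)/√(984²/51 + 2350²/30) = 1.9750
Welch–Satterthwaite df ≈ 35.07
Two-sided p-value ≈ 0.056
Since p ≈ 0.056 > α = 0.025, fail to reject H0; the data do not provide sufficient evidence against H0.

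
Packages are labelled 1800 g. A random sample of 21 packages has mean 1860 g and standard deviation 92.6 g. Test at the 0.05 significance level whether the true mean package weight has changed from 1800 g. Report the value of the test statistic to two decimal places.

2.97

H0: μ = 1800; H1: μ ≠ 1800 (one-sample t-test, two-sided).
t = (x̄ − μ₀)/(s/√n) = (1860 − 1800)/(92.6/√21) = 2.97
df = n − 1 = 20
Two-sided p-value ≈ 0.0076
Since p ≈ 0.0076 < α = 0.05, reject H0; the data support H1.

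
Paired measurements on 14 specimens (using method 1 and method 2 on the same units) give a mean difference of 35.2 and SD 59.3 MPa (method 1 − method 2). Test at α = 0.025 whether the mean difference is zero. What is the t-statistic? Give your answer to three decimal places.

2.221

H0: μ_d = 0; H1: μ_d ≠ 0 (paired t-test on the differences, two-sided).
t = d̄/(s_d/√n) = 35.2/(59.3/√14) = 2.221
df = n − 1 = 13
Two-sided p-value ≈ 0.045
Since p ≈ 0.045 > α = 0.025, fail to reject H0; the data do not provide sufficient evidence against H0.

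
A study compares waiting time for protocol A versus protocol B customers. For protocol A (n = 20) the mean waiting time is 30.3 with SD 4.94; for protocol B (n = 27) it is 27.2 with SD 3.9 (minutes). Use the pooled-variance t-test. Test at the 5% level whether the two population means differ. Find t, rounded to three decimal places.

2.405

Let group 1 = protocol A, group 2 = protocol B. H0: μ_1 = μ_2; H1: μ_1 ≠ μ_2 (two-sample pooled-variance t-test, two-sided).
s_p² = [(20−1)·4.94² + (27−1)·3.9²]/(20+27−2) = 19.0917
t = (30.3 − 27.2)/√[19.0917·(1/20 + 1/27)] = 2.405
df = n₁ + n₂ − 2 = 45
Two-sided p-value ≈ 0.0204
Since p ≈ 0.0204 < α = 0.05, reject H0; the data support H1.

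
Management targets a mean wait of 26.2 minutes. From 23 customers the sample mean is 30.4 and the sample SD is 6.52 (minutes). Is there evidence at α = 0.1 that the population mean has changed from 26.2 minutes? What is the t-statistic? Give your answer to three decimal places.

3.089

H0: μ = 26.2; H1: μ ≠ 26.2 (one-sample t-test, two-sided).
t = (x̄ − μ₀)/(s/√n) = (30.4 − 26.2)/(6.52/√23) = 3.089
df = n − 1 = 22
Two-sided p-value ≈ 0.0054
Since p ≈ 0.0054 < α = 0.1, reject H0; the data support H1.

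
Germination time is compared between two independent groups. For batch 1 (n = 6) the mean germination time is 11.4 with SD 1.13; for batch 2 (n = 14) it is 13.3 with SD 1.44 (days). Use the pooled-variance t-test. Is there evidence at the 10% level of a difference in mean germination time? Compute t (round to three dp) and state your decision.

t = -2.861; reject H0

Let group 1 = batch 1, group 2 = batch 2. H0: μ_1 = μ_2; H1: μ_1 ≠ μ_2 (two-sample pooled-variance t-test, two-sided).
s_p² = [(6−1)·1.13² + (14−1)·1.44²]/(6+14−2) = 1.85229
t = (11.4 − 13.3)/√[1.85229·(1/6 + 1/14)] = -2.861
df = n₁ + n₂ − 2 = 18
Two-sided p-value ≈ 0.0104
Since p ≈ 0.0104 < α = 0.1, reject H0; the evidence is statistically significant.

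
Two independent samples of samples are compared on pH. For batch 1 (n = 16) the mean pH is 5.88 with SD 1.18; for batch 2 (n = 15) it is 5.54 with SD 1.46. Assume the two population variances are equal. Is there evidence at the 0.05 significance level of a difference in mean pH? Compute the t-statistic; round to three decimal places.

0.715

Let group 1 = batch 1, group 2 = batch 2. H0: μ_1 = μ_2; H1: μ_1 ≠ μ_2 (two-sample pooled-variance t-test, two-sided).
s_p² = [(16−1)·1.18² + (15−1)·1.46²]/(16+15−2) = 1.74926
t = (5.88 − 5.54)/√[1.74926·(1/16 + 1/15)] = 0.715
df = n₁ + n₂ − 2 = 29
Two-sided p-value ≈ 0.4802
Since p ≈ 0.4802 > α = 0.05, fail to reject H0; the evidence is not statistically significant.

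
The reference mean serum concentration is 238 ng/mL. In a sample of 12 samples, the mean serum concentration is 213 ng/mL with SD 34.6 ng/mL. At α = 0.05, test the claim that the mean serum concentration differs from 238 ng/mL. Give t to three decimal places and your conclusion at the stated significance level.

t = -2.503; reject H0

H0: μ = 238; H1: μ ≠ 238 (one-sample t-test, two-sided).
t = (x̄ − μ₀)/(s/√n) = (213 − 238)/(34.6/√12) = -2.503
df = n − 1 = 11
Two-sided p-value ≈ 0.029
Since p ≈ 0.029 < α = 0.05, reject H0; the evidence is statistically significant.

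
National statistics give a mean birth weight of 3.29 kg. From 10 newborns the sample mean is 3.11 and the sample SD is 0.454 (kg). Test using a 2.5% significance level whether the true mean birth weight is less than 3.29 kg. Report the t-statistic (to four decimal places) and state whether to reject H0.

H0: μ = 3.29; H1: μ < 3.29 (one-sample t-test, left-tailed).
t = (x̄ − μ₀)/(s/√n) = (3.11 − 3.29)/(0.454/√10) = -1.2538
df = n − 1 = 9
p-value = P(T ≤ -1.2538) ≈ 0.1208
Since p ≈ 0.1208 > α = 0.025, fail to reject H0; the data do not provide sufficient evidence against H0.

t = -1.2538; fail to reject H0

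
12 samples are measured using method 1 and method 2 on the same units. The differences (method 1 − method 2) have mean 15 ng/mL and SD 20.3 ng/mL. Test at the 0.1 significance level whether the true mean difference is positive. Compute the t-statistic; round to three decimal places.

2.560

H0: μ_d = 0; H1: μ_d > 0 (paired t-test on the differences, right-tailed).
t = d̄/(s_d/√n) = 15/(20.3/√12) = 2.560
df = n − 1 = 11
p-value = P(T ≥ 2.560) ≈ 0.013
Since p ≈ 0.013 < α = 0.1, reject H0; the evidence is statistically significant.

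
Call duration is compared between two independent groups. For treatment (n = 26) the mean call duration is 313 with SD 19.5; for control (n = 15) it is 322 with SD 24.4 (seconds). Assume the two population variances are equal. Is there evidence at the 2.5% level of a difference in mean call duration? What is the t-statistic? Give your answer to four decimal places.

-1.2978

Let group 1 = treatment, group 2 = control. H0: μ_1 = μ_2; H1: μ_1 ≠ μ_2 (two-sample pooled-variance t-test, two-sided).
s_p² = [(26−1)·19.5² + (15−1)·24.4²]/(26+15−2) = 457.469
t = (313 − 322)/√[457.469·(1/26 + 1/15)] = -1.2978
df = n₁ + n₂ − 2 = 39
Two-sided p-value ≈ 0.2020
Since p ≈ 0.2020 > α = 0.025, fail to reject H0; the data do not provide sufficient evidence against H0.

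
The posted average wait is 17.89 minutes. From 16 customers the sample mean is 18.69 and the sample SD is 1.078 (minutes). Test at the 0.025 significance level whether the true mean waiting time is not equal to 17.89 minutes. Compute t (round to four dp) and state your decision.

H0: μ = 17.89; H1: μ ≠ 17.89 (one-sample t-test, two-sided).
t = (x̄ − μ₀)/(s/√n) = (18.69 − 17.89)/(1.078/√16) = 2.9685
df = n − 1 = 15
Two-sided p-value ≈ 0.0096
Since p ≈ 0.0096 < α = 0.025, reject H0; the evidence is statistically significant.

t = 2.9685; reject H0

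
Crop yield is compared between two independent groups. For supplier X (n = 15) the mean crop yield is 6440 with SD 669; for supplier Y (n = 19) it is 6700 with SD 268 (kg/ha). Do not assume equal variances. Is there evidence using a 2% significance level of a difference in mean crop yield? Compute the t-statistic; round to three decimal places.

Let group 1 = supplier X, group 2 = supplier Y. H0: μ_1 = μ_2; H1: μ_1 ≠ μ_2 (Welch's two-sample t-test, two-sided).
t = (x̄_1 − x̄_2)/√(s_1²/n_1 + s_2²/n_2) = (6440 − 6700)/√(669²/15 + 268²/19) = -1.418
Welch–Satterthwaite df ≈ 17.55
Two-sided p-value ≈ 0.174
Since p ≈ 0.174 > α = 0.02, fail to reject H0; the evidence is not statistically significant.

-1.418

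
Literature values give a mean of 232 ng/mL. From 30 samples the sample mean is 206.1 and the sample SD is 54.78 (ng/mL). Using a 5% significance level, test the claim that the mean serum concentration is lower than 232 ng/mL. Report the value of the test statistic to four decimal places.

-2.5896

H0: μ = 232; H1: μ < 232 (one-sample t-test, left-tailed).
t = (x̄ − μ₀)/(s/√n) = (206.1 − 232)/(54.78/√30) = -2.5896
df = n − 1 = 29
p-value = P(T ≤ -2.5896) ≈ 0.007
Since p ≈ 0.007 < α = 0.05, reject H0; the data support H1.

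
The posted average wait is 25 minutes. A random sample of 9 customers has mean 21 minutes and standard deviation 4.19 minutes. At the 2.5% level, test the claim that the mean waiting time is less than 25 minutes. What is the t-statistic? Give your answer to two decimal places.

-2.86

H0: μ = 25; H1: μ < 25 (one-sample t-test, left-tailed).
t = (x̄ − μ₀)/(s/√n) = (21 − 25)/(4.19/√9) = -2.86
df = n − 1 = 8
p-value = P(T ≤ -2.86) ≈ 0.0105
Since p ≈ 0.0105 < α = 0.025, reject H0; the evidence is statistically significant.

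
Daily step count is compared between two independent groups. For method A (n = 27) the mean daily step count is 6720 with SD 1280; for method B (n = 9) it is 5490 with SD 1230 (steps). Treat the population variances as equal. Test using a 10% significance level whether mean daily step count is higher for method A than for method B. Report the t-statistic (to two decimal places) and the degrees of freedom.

t = 2.52, df = 34

Let group 1 = method A, group 2 = method B. H0: μ_1 = μ_2; H1: μ_1 > μ_2 (two-sample pooled-variance t-test, right-tailed).
s_p² = [(27−1)·1280² + (9−1)·1230²]/(27+9−2) = 1608870
t = (6720 − 5490)/√[1608870·(1/27 + 1/9)] = 2.52
df = n₁ + n₂ − 2 = 34
p-value = P(T ≥ 2.52) ≈ 0.0083
Since p ≈ 0.0083 < α = 0.1, reject H0; the data support H1.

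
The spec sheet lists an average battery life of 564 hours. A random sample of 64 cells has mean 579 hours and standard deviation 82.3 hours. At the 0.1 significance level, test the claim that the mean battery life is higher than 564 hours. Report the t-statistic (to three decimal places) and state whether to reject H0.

t = 1.458; reject H0

H0: μ = 564; H1: μ > 564 (one-sample t-test, right-tailed).
t = (x̄ − μ₀)/(s/√n) = (579 − 564)/(82.3/√64) = 1.458
df = n − 1 = 63
p-value = P(T ≥ 1.458) ≈ 0.075
Since p ≈ 0.075 < α = 0.1, reject H0; the evidence is statistically significant.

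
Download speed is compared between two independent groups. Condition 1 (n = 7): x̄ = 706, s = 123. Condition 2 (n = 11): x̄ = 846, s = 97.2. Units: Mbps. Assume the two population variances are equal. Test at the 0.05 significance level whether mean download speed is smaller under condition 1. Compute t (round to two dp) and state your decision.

Let group 1 = condition 1, group 2 = condition 2. H0: μ_1 = μ_2; H1: μ_1 < μ_2 (two-sample pooled-variance t-test, left-tailed).
s_p² = [(7−1)·123² + (11−1)·97.2²]/(7+11−2) = 11578.3
t = (706 − 846)/√[11578.3·(1/7 + 1/11)] = -2.69
df = n₁ + n₂ − 2 = 16
p-value = P(T ≤ -2.69) ≈ 0.008
Since p ≈ 0.008 < α = 0.05, reject H0; the evidence is statistically significant.

t = -2.69; reject H0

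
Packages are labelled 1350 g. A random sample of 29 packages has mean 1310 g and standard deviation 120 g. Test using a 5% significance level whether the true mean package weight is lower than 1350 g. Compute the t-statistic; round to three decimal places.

H0: μ = 1350; H1: μ < 1350 (one-sample t-test, left-tailed).
t = (x̄ − μ₀)/(s/√n) = (1310 − 1350)/(120/√29) = -1.795
df = n − 1 = 28
p-value = P(T ≤ -1.795) ≈ 0.042
Since p ≈ 0.042 < α = 0.05, reject H0; the data support H1.

-1.795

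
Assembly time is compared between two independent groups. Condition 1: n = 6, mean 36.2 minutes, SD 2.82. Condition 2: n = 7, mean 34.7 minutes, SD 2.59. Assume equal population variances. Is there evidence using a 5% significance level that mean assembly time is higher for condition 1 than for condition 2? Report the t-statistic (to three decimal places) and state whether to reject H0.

Let group 1 = condition 1, group 2 = condition 2. H0: μ_1 = μ_2; H1: μ_1 > μ_2 (two-sample pooled-variance t-test, right-tailed).
s_p² = [(6−1)·2.82² + (7−1)·2.59²]/(6+7−2) = 7.27369
t = (36.2 − 34.7)/√[7.27369·(1/6 + 1/7)] = 1.000
df = n₁ + n₂ − 2 = 11
p-value = P(T ≥ 1.000) ≈ 0.1695
Since p ≈ 0.1695 > α = 0.05, fail to reject H0; the data do not provide sufficient evidence against H0.

t = 1.000; fail to reject H0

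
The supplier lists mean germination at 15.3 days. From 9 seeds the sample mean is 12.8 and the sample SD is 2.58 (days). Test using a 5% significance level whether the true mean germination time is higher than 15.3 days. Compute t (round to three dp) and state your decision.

H0: μ = 15.3; H1: μ > 15.3 (one-sample t-test, right-tailed).
t = (x̄ − μ₀)/(s/√n) = (12.8 − 15.3)/(2.58/√9) = -2.907
df = n − 1 = 8
p-value = P(T ≥ -2.907) ≈ 0.990
Since p ≈ 0.990 > α = 0.05, fail to reject H0; the evidence is not statistically significant.

t = -2.907; fail to reject H0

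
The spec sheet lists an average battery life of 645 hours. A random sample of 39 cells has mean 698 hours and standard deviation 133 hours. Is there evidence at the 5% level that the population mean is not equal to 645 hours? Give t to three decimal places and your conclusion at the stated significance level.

t = 2.489; reject H0

H0: μ = 645; H1: μ ≠ 645 (one-sample t-test, two-sided).
t = (x̄ − μ₀)/(s/√n) = (698 − 645)/(133/√39) = 2.489
df = n − 1 = 38
Two-sided p-value ≈ 0.017
Since p ≈ 0.017 < α = 0.05, reject H0; the evidence is statistically significant.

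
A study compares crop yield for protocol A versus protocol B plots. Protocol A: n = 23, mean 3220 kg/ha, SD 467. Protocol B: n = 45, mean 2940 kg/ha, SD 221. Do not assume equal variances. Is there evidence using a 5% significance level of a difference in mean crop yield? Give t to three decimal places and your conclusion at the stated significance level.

t = 2.724; reject H0

Let group 1 = protocol A, group 2 = protocol B. H0: μ_1 = μ_2; H1: μ_1 ≠ μ_2 (Welch's two-sample t-test, two-sided).
t = (x̄_1 − x̄_2)/√(s_1²/n_1 + s_2²/n_2) = (3220 − 2940)/√(467²/23 + 221²/45) = 2.724
Welch–Satterthwaite df ≈ 27.15
Two-sided p-value ≈ 0.011
Since p ≈ 0.011 < α = 0.05, reject H0; the data support H1.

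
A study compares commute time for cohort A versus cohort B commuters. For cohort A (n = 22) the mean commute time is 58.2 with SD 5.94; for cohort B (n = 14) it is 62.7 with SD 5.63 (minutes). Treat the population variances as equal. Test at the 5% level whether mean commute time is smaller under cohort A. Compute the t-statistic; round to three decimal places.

-2.260

Let group 1 = cohort A, group 2 = cohort B. H0: μ_1 = μ_2; H1: μ_1 < μ_2 (two-sample pooled-variance t-test, left-tailed).
s_p² = [(22−1)·5.94² + (14−1)·5.63²]/(22+14−2) = 33.9122
t = (58.2 − 62.7)/√[33.9122·(1/22 + 1/14)] = -2.260
df = n₁ + n₂ − 2 = 34
p-value = P(T ≤ -2.260) ≈ 0.015
Since p ≈ 0.015 < α = 0.05, reject H0; the data support H1.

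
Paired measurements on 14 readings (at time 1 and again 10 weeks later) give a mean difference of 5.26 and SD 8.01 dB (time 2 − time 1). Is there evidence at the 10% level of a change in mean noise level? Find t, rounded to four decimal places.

H0: μ_d = 0; H1: μ_d ≠ 0 (paired t-test on the differences, two-sided).
t = d̄/(s_d/√n) = 5.26/(8.01/√14) = 2.4571
df = n − 1 = 13
Two-sided p-value ≈ 0.0288
Since p ≈ 0.0288 < α = 0.1, reject H0; the data support H1.

2.4571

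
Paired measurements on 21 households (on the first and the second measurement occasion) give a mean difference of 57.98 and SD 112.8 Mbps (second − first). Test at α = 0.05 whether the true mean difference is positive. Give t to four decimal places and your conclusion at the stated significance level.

H0: μ_d = 0; H1: μ_d > 0 (paired t-test on the differences, right-tailed).
t = d̄/(s_d/√n) = 57.98/(112.8/√21) = 2.3555
df = n − 1 = 20
p-value = P(T ≥ 2.3555) ≈ 0.014
Since p ≈ 0.014 < α = 0.05, reject H0; the data support H1.

t = 2.3555; reject H0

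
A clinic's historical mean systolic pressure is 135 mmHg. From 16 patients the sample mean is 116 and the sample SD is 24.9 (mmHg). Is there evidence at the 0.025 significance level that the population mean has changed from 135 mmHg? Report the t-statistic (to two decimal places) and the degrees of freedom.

H0: μ = 135; H1: μ ≠ 135 (one-sample t-test, two-sided).
t = (x̄ − μ₀)/(s/√n) = (116 − 135)/(24.9/√16) = -3.05
df = n − 1 = 15
Two-sided p-value ≈ 0.008
Since p ≈ 0.008 < α = 0.025, reject H0; the evidence is statistically significant.

t = -3.05, df = 15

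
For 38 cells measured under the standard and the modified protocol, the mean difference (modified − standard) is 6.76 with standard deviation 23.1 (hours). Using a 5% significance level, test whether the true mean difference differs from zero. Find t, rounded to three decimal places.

1.804

H0: μ_d = 0; H1: μ_d ≠ 0 (paired t-test on the differences, two-sided).
t = d̄/(s_d/√n) = 6.76/(23.1/√38) = 1.804
df = n − 1 = 37
Two-sided p-value ≈ 0.0794
Since p ≈ 0.0794 > α = 0.05, fail to reject H0; the data do not provide sufficient evidence against H0.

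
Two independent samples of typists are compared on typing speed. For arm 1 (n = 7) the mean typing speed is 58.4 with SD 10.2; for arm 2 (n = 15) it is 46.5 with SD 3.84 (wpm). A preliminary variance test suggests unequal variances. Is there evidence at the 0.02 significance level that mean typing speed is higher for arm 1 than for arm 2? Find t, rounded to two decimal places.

2.99

Let group 1 = arm 1, group 2 = arm 2. H0: μ_1 = μ_2; H1: μ_1 > μ_2 (Welch's two-sample t-test, right-tailed).
t = (x̄_1 − x̄_2)/√(s_1²/n_1 + s_2²/n_2) = (58.4 − 46.5)/√(10.2²/7 + 3.84²/15) = 2.99
Welch–Satterthwaite df ≈ 6.81
p-value = P(T ≥ 2.99) ≈ 0.010
Since p ≈ 0.010 < α = 0.02, reject H0; the evidence is statistically significant.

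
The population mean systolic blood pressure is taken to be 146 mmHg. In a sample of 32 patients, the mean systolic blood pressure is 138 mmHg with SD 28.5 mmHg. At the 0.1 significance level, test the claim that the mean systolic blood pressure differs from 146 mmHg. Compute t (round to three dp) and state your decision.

t = -1.588; fail to reject H0

H0: μ = 146; H1: μ ≠ 146 (one-sample t-test, two-sided).
t = (x̄ − μ₀)/(s/√n) = (138 − 146)/(28.5/√32) = -1.588
df = n − 1 = 31
Two-sided p-value ≈ 0.122
Since p ≈ 0.122 > α = 0.1, fail to reject H0; the evidence is not statistically significant.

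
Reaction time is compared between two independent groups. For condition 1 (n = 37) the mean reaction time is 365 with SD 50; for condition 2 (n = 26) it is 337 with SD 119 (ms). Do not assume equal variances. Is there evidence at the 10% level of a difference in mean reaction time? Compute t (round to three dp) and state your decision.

t = 1.132; fail to reject H0

Let group 1 = condition 1, group 2 = condition 2. H0: μ_1 = μ_2; H1: μ_1 ≠ μ_2 (Welch's two-sample t-test, two-sided).
t = (x̄_1 − x̄_2)/√(s_1²/n_1 + s_2²/n_2) = (365 − 337)/√(50²/37 + 119²/26) = 1.132
Welch–Satterthwaite df ≈ 31.25
Two-sided p-value ≈ 0.266
Since p ≈ 0.266 > α = 0.1, fail to reject H0; the data do not provide sufficient evidence against H0.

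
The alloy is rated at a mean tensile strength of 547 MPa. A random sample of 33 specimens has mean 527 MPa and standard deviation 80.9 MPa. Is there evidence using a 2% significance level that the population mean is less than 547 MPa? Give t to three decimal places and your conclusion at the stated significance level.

t = -1.420; fail to reject H0

H0: μ = 547; H1: μ < 547 (one-sample t-test, left-tailed).
t = (x̄ − μ₀)/(s/√n) = (527 − 547)/(80.9/√33) = -1.420
df = n − 1 = 32
p-value = P(T ≤ -1.420) ≈ 0.0826
Since p ≈ 0.0826 > α = 0.02, fail to reject H0; the data do not provide sufficient evidence against H0.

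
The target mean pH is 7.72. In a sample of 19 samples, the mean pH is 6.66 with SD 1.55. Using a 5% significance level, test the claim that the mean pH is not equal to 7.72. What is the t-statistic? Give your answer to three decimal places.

H0: μ = 7.72; H1: μ ≠ 7.72 (one-sample t-test, two-sided).
t = (x̄ − μ₀)/(s/√n) = (6.66 − 7.72)/(1.55/√19) = -2.981
df = n − 1 = 18
Two-sided p-value ≈ 0.0080
Since p ≈ 0.0080 < α = 0.05, reject H0; the data support H1.

-2.981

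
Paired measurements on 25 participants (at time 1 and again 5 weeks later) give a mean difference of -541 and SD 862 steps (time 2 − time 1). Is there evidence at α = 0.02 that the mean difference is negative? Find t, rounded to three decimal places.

-3.138

H0: μ_d = 0; H1: μ_d < 0 (paired t-test on the differences, left-tailed).
t = d̄/(s_d/√n) = -541/(862/√25) = -3.138
df = n − 1 = 24
p-value = P(T ≤ -3.138) ≈ 0.0022
Since p ≈ 0.0022 < α = 0.02, reject H0; the data support H1.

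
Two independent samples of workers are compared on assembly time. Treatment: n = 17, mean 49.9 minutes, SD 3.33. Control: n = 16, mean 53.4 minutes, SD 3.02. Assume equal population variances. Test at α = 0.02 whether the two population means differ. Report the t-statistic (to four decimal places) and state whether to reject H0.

t = -3.1561; reject H0

Let group 1 = treatment, group 2 = control. H0: μ_1 = μ_2; H1: μ_1 ≠ μ_2 (two-sample pooled-variance t-test, two-sided).
s_p² = [(17−1)·3.33² + (16−1)·3.02²]/(17+16−2) = 10.1364
t = (49.9 − 53.4)/√[10.1364·(1/17 + 1/16)] = -3.1561
df = n₁ + n₂ − 2 = 31
Two-sided p-value ≈ 0.004
Since p ≈ 0.004 < α = 0.02, reject H0; the data support H1.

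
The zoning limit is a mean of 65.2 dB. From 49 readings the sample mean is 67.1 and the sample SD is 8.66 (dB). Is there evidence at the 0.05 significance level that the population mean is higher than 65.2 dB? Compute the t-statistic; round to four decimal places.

1.5358

H0: μ = 65.2; H1: μ > 65.2 (one-sample t-test, right-tailed).
t = (x̄ − μ₀)/(s/√n) = (67.1 − 65.2)/(8.66/√49) = 1.5358
df = n − 1 = 48
p-value = P(T ≥ 1.5358) ≈ 0.0656
Since p ≈ 0.0656 > α = 0.05, fail to reject H0; the evidence is not statistically significant.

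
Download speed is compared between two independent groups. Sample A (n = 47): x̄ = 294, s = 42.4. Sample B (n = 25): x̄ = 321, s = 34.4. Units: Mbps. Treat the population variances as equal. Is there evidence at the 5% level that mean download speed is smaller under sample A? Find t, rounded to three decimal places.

Let group 1 = sample A, group 2 = sample B. H0: μ_1 = μ_2; H1: μ_1 < μ_2 (two-sample pooled-variance t-test, left-tailed).
s_p² = [(47−1)·42.4² + (25−1)·34.4²]/(47+25−2) = 1587.11
t = (294 − 321)/√[1587.11·(1/47 + 1/25)] = -2.738
df = n₁ + n₂ − 2 = 70
p-value = P(T ≤ -2.738) ≈ 0.004
Since p ≈ 0.004 < α = 0.05, reject H0; the evidence is statistically significant.

-2.738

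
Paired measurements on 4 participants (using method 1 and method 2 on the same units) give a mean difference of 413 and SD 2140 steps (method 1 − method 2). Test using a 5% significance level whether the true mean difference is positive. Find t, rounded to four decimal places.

0.3860

H0: μ_d = 0; H1: μ_d > 0 (paired t-test on the differences, right-tailed).
t = d̄/(s_d/√n) = 413/(2140/√4) = 0.3860
df = n − 1 = 3
p-value = P(T ≥ 0.3860) ≈ 0.3626
Since p ≈ 0.3626 > α = 0.05, fail to reject H0; the evidence is not statistically significant.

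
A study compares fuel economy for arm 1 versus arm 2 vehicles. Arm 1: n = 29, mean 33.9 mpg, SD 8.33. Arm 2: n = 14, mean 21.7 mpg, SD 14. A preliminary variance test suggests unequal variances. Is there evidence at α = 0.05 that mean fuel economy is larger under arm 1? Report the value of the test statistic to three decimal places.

3.013

Let group 1 = arm 1, group 2 = arm 2. H0: μ_1 = μ_2; H1: μ_1 > μ_2 (Welch's two-sample t-test, right-tailed).
t = (x̄_1 − x̄_2)/√(s_1²/n_1 + s_2²/n_2) = (33.9 − 21.7)/√(8.33²/29 + 14²/14) = 3.013
Welch–Satterthwaite df ≈ 17.58
p-value = P(T ≥ 3.013) ≈ 0.0038
Since p ≈ 0.0038 < α = 0.05, reject H0; the evidence is statistically significant.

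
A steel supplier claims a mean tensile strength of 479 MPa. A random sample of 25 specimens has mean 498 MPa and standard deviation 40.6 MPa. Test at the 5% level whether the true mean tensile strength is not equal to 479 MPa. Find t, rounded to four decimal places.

H0: μ = 479; H1: μ ≠ 479 (one-sample t-test, two-sided).
t = (x̄ − μ₀)/(s/√n) = (498 − 479)/(40.6/√25) = 2.3399
df = n − 1 = 24
Two-sided p-value ≈ 0.0279
Since p ≈ 0.0279 < α = 0.05, reject H0; the evidence is statistically significant.

2.3399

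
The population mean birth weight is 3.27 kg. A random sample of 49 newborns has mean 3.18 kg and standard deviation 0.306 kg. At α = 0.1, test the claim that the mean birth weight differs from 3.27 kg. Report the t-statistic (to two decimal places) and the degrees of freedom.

H0: μ = 3.27; H1: μ ≠ 3.27 (one-sample t-test, two-sided).
t = (x̄ − μ₀)/(s/√n) = (3.18 − 3.27)/(0.306/√49) = -2.06
df = n − 1 = 48
Two-sided p-value ≈ 0.045
Since p ≈ 0.045 < α = 0.1, reject H0; the evidence is statistically significant.

t = -2.06, df = 48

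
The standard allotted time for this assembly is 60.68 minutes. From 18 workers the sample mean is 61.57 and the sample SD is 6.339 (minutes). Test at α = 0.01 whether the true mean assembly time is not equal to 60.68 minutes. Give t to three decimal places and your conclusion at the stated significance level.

H0: μ = 60.68; H1: μ ≠ 60.68 (one-sample t-test, two-sided).
t = (x̄ − μ₀)/(s/√n) = (61.57 − 60.68)/(6.339/√18) = 0.596
df = n − 1 = 17
Two-sided p-value ≈ 0.5592
Since p ≈ 0.5592 > α = 0.01, fail to reject H0; the evidence is not statistically significant.

t = 0.596; fail to reject H0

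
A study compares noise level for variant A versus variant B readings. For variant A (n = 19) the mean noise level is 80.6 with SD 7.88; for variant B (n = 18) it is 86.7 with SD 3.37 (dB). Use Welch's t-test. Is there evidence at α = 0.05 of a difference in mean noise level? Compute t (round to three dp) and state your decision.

Let group 1 = variant A, group 2 = variant B. H0: μ_1 = μ_2; H1: μ_1 ≠ μ_2 (Welch's two-sample t-test, two-sided).
t = (x̄_1 − x̄_2)/√(s_1²/n_1 + s_2²/n_2) = (80.6 − 86.7)/√(7.88²/19 + 3.37²/18) = -3.089
Welch–Satterthwaite df ≈ 24.65
Two-sided p-value ≈ 0.0049
Since p ≈ 0.0049 < α = 0.05, reject H0; the data support H1.

t = -3.089; reject H0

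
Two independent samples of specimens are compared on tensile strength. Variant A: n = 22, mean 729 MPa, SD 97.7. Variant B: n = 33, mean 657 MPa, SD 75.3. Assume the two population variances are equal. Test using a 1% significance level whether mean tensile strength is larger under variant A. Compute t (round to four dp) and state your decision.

Let group 1 = variant A, group 2 = variant B. H0: μ_1 = μ_2; H1: μ_1 > μ_2 (two-sample pooled-variance t-test, right-tailed).
s_p² = [(22−1)·97.7² + (33−1)·75.3²]/(22+33−2) = 7205.55
t = (729 − 657)/√[7205.55·(1/22 + 1/33)] = 3.0817
df = n₁ + n₂ − 2 = 53
p-value = P(T ≥ 3.0817) ≈ 0.0016
Since p ≈ 0.0016 < α = 0.01, reject H0; the data support H1.

t = 3.0817; reject H0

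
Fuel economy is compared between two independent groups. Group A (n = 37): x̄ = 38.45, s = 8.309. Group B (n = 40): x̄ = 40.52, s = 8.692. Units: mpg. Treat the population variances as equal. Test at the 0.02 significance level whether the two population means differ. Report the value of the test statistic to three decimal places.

-1.066

Let group 1 = group A, group 2 = group B. H0: μ_1 = μ_2; H1: μ_1 ≠ μ_2 (two-sample pooled-variance t-test, two-sided).
s_p² = [(37−1)·8.309² + (40−1)·8.692²]/(37+40−2) = 72.4254
t = (38.45 − 40.52)/√[72.4254·(1/37 + 1/40)] = -1.066
df = n₁ + n₂ − 2 = 75
Two-sided p-value ≈ 0.290
Since p ≈ 0.290 > α = 0.02, fail to reject H0; the evidence is not statistically significant.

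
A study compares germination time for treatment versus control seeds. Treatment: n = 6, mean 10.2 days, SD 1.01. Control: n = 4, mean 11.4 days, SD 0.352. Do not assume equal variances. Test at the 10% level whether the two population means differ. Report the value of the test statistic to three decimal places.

Let group 1 = treatment, group 2 = control. H0: μ_1 = μ_2; H1: μ_1 ≠ μ_2 (Welch's two-sample t-test, two-sided).
t = (x̄_1 − x̄_2)/√(s_1²/n_1 + s_2²/n_2) = (10.2 − 11.4)/√(1.01²/6 + 0.352²/4) = -2.677
Welch–Satterthwaite df ≈ 6.62
Two-sided p-value ≈ 0.033
Since p ≈ 0.033 < α = 0.1, reject H0; the evidence is statistically significant.

-2.677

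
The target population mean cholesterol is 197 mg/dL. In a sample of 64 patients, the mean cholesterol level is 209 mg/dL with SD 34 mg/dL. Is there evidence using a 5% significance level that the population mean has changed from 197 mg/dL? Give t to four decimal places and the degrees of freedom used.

H0: μ = 197; H1: μ ≠ 197 (one-sample t-test, two-sided).
t = (x̄ − μ₀)/(s/√n) = (209 − 197)/(34/√64) = 2.8235
df = n − 1 = 63
Two-sided p-value ≈ 0.006
Since p ≈ 0.006 < α = 0.05, reject H0; the data support H1.

t = 2.8235, df = 63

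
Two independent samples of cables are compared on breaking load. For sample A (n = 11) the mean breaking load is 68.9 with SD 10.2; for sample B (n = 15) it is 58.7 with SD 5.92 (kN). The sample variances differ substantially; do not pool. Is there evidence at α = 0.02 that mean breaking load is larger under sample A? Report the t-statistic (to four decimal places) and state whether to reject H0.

t = 2.9700; reject H0

Let group 1 = sample A, group 2 = sample B. H0: μ_1 = μ_2; H1: μ_1 > μ_2 (Welch's two-sample t-test, right-tailed).
t = (x̄_1 − x̄_2)/√(s_1²/n_1 + s_2²/n_2) = (68.9 − 58.7)/√(10.2²/11 + 5.92²/15) = 2.9700
Welch–Satterthwaite df ≈ 14.90
p-value = P(T ≥ 2.9700) ≈ 0.0048
Since p ≈ 0.0048 < α = 0.02, reject H0; the evidence is statistically significant.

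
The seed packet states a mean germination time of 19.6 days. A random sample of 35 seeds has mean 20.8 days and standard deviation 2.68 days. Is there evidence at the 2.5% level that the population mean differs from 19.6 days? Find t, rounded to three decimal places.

H0: μ = 19.6; H1: μ ≠ 19.6 (one-sample t-test, two-sided).
t = (x̄ − μ₀)/(s/√n) = (20.8 − 19.6)/(2.68/√35) = 2.649
df = n − 1 = 34
Two-sided p-value ≈ 0.0122
Since p ≈ 0.0122 < α = 0.025, reject H0; the evidence is statistically significant.

2.649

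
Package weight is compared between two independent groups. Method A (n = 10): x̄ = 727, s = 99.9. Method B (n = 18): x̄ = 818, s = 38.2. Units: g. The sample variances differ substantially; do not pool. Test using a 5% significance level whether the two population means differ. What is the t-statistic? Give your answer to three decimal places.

-2.770

Let group 1 = method A, group 2 = method B. H0: μ_1 = μ_2; H1: μ_1 ≠ μ_2 (Welch's two-sample t-test, two-sided).
t = (x̄_1 − x̄_2)/√(s_1²/n_1 + s_2²/n_2) = (727 − 818)/√(99.9²/10 + 38.2²/18) = -2.770
Welch–Satterthwaite df ≈ 10.48
Two-sided p-value ≈ 0.0190
Since p ≈ 0.0190 < α = 0.05, reject H0; the evidence is statistically significant.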